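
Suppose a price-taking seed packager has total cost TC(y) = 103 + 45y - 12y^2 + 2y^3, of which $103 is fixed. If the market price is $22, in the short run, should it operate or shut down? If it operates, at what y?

Strip out fixed cost: VC = 45y - 12y^2 + 2y^3. Then AVC = 45 - 12y + 2y^2 and MC = 45 - 24y + 6y^2.
AVC hits its minimum where MC = AVC, at y = 3, giving min AVC = 45 - 12·3 + 2·3^2 = $27.
P = $22 lies below min AVC = $27; no output level covers variable cost.
Best response: produce nothing and absorb the $103 fixed cost.

Shut down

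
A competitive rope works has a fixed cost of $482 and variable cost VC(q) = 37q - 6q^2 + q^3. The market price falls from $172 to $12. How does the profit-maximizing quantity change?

MC = 37 - 12q + 3q^2; the shutdown threshold is min AVC = $28 (at q = 3).
At P = $172 ≥ min AVC, set P = MC on the rising branch: q = 9.
At P = $12 < min AVC = $28, price no longer covers variable cost at any output, so the firm shuts down: q = 0.

Output falls from 9 to 0 (the firm shuts down)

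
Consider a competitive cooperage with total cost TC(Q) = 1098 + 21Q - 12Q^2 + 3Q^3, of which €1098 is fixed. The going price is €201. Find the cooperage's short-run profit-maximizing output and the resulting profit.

Profit = -€234 at Q = 6

AVC = 21 - 12Q + 3Q^2; min AVC = €9 at Q = 2. Since P = €201 ≥ min AVC, the firm produces.
MC = 21 - 24Q + 9Q^2. Setting P = MC and taking the root on the rising branch gives Q* = 6.
TR = 201·6 = 1206. TC = 1098 + 342 = 1440. Profit = 1206 − 1440 = -€234.
That loss of €234 beats the €1098 the firm would lose by shutting down; producing recovers €864 of fixed cost.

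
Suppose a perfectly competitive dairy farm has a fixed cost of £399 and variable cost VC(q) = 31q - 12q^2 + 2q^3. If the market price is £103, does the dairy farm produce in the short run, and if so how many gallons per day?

Produce at q = 6

From TC, MC = TC'(q) = 31 - 24q + 6q^2 and AVC = VC/q = 31 - 12q + 2q^2.
AVC is minimized where dAVC/dq = -12 + 4q = 0, at q = 3; min AVC = 31 - 12·3 + 2·3^2 = £13.
Because £103 ≥ £13, revenue can cover variable cost; the firm operates.
P = MC gives -72 - 24q + 6q^2 = 0, with roots -2 and 6. Take the larger (rising MC): q* = 6.
Check: AVC at q = 6 is £31 ≤ P, so revenue covers variable cost.
Profit = P·q − TC = 103·6 − 585 = £33.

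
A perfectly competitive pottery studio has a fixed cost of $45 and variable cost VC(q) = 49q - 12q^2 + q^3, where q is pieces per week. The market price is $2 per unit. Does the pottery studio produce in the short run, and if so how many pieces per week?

Shut down

Strip out fixed cost: VC = 49q - 12q^2 + q^3. Then AVC = 49 - 12q + q^2 and MC = 49 - 24q + 3q^2.
AVC is minimized where dAVC/dq = -12 + 2q = 0, at q = 6; min AVC = 49 - 12·6 + 6^2 = $13.
P = $2 lies below min AVC = $13; no output level covers variable cost.
Shutting down limits the loss to fixed cost, $45.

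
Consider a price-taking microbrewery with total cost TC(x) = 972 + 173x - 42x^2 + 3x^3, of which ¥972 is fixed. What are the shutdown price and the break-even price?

Shutdown price = ¥26; break-even price = ¥146

AVC = 173 - 42x + 3x^2; minimized at x = 7, giving min AVC = ¥26. That is the shutdown price.
ATC = 972/x + 173 - 42x + 3x^2. Setting dATC/dx = −972/x^2 − 42 + 6x = 0 gives x = 9 (since 6·9^3 − 42·9^2 = 972).
min ATC = 972/9 + 173 − 42·9 + 3·9^2 = ¥146. That is the break-even price.
For ¥26 ≤ P < ¥146 the firm produces at a loss; below ¥26 it shuts down.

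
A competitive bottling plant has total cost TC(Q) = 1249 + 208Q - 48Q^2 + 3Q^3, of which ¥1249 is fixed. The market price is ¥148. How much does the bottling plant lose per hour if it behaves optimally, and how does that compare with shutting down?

AVC = 208 - 48Q + 3Q^2; min AVC = ¥16 at Q = 8. Since P = ¥148 ≥ min AVC, the firm produces.
MC = 208 - 96Q + 9Q^2. Setting P = MC and taking the root on the rising branch gives Q* = 10.
TR = 148·10 = 1480. TC = 1249 + 280 = 1529. Profit = 1480 − 1529 = -¥49.
By producing, the firm covers all variable cost plus ¥1200 of fixed cost; shutting down would lose the full ¥1249.

Profit = -¥49 at Q = 10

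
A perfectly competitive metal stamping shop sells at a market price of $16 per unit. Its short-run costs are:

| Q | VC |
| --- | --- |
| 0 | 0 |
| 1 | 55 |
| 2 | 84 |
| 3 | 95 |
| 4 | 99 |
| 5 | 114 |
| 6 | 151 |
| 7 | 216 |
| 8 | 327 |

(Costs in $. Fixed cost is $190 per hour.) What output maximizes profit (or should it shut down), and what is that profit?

Compute π = P·Q − TC at each output: Q=0: -190; Q=1: -229; Q=2: -242; Q=3: -237; Q=4: -225; Q=5: -224; Q=6: -245; Q=7: -294; Q=8: -389.
Profit is highest at Q = 0. Equivalently, the lowest AVC in the table is 114/5 ≈ $22.80 at Q = 5, and P = $16 falls below it — price never covers variable cost, so the firm shuts down and loses only its fixed cost.

Q = 0 (shut down); profit = -$190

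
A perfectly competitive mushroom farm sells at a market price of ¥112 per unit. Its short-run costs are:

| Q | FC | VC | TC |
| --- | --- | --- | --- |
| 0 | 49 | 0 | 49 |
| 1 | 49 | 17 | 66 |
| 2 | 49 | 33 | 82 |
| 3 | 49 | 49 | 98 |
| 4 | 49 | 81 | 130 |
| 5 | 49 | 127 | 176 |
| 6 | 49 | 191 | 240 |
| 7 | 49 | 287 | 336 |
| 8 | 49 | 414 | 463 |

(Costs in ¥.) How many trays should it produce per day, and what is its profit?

Tabulate TR − TC: Q=0: -49; Q=1: 46; Q=2: 142; Q=3: 238; Q=4: 318; Q=5: 384; Q=6: 432; Q=7: 448; Q=8: 433.
Profit is maximized at Q = 7. AVC there is 287/7 = ¥41 ≤ P, so producing beats shutting down (which would give -¥49).

Q = 7; profit = ¥448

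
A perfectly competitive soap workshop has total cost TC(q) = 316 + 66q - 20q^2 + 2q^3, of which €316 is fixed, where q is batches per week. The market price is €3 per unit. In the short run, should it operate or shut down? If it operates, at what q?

Shut down

From TC, MC = TC'(q) = 66 - 40q + 6q^2 and AVC = VC/q = 66 - 20q + 2q^2.
AVC is minimized where dAVC/dq = -20 + 4q = 0, at q = 5; min AVC = 66 - 20·5 + 2·5^2 = €16.
P = €3 lies below min AVC = €16; no output level covers variable cost.
Shutting down limits the loss to fixed cost, €316.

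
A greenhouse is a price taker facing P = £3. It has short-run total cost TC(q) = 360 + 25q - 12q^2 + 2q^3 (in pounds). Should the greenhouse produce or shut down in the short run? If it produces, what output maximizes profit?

Shut down

From TC, MC = TC'(q) = 25 - 24q + 6q^2 and AVC = VC/q = 25 - 12q + 2q^2.
The AVC parabola has its vertex at q = 12/4 = 3, where AVC = 25 - 12·3 + 2·3^2 = £7.
With P < min AVC (£3 < £7), every unit sold adds to the loss.
Shutting down limits the loss to fixed cost, £360.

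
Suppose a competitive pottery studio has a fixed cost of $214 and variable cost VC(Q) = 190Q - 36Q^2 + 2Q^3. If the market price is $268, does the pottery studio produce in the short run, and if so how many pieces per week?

Produce at Q = 13

Variable cost is VC = 190Q - 36Q^2 + 2Q^3, so AVC = VC/Q = 190 - 36Q + 2Q^2 and MC = dTC/dQ = 190 - 72Q + 6Q^2.
AVC is minimized where dAVC/dQ = -36 + 4Q = 0, at Q = 9; min AVC = 190 - 36·9 + 2·9^2 = $28.
Since P = $268 ≥ min AVC = $28, price covers variable cost and the firm should produce.
P = MC gives -78 - 72Q + 6Q^2 = 0, with roots -1 and 13. Take the larger (rising MC): Q* = 13.
Check: AVC at Q = 13 is $60 ≤ P, so revenue covers variable cost.
Profit = P·Q − TC = 268·13 − 994 = $2490.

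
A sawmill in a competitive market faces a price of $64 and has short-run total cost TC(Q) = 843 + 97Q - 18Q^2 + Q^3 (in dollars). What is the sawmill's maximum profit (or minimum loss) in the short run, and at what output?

AVC = 97 - 18Q + Q^2; min AVC = $16 at Q = 9. Since P = $64 ≥ min AVC, the firm produces.
With MC = 97 - 36Q + 3Q^2, P = MC on the upward-sloping part at Q* = 11.
TR = 64·11 = 704. TC = 843 + 220 = 1063. Profit = 704 − 1063 = -$359.
Shutting down would mean losing the fixed cost of $843, so operating at a loss of $359 is better by $484.

Profit = -$359 at Q = 11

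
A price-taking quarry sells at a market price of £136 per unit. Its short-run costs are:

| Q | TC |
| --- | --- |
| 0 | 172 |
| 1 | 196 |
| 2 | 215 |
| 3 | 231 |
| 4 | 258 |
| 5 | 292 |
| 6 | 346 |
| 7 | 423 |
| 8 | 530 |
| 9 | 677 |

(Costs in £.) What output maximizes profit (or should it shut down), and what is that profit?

Compute π = P·Q − TC at each output: Q=0: -172; Q=1: -60; Q=2: 57; Q=3: 177; Q=4: 286; Q=5: 388; Q=6: 470; Q=7: 529; Q=8: 558; Q=9: 547.
Profit is maximized at Q = 8. AVC there is 358/8 = £44.75 ≤ P, so producing beats shutting down (which would give -£172).

Q = 8; profit = £558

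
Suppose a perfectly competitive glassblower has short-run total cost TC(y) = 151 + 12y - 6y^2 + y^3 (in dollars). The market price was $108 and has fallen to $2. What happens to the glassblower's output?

Output falls from 8 to 0 (the firm shuts down)

MC = 12 - 12y + 3y^2; the shutdown threshold is min AVC = $3 (at y = 3).
With P = $108 above the shutdown price, P = MC gives y = 8.
At P = $2 < min AVC = $3, price no longer covers variable cost at any output, so the firm shuts down: y = 0.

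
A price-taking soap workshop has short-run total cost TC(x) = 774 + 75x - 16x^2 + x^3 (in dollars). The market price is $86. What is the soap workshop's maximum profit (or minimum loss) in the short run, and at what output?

AVC = 75 - 16x + x^2; min AVC = $11 at x = 8. Since P = $86 ≥ min AVC, the firm produces.
With MC = 75 - 32x + 3x^2, P = MC on the upward-sloping part at x* = 11.
TR = 86·11 = 946. TC = 774 + 220 = 994. Profit = 946 − 994 = -$48.
Shutting down would mean losing the fixed cost of $774, so operating at a loss of $48 is better by $726.

Profit = -$48 at x = 11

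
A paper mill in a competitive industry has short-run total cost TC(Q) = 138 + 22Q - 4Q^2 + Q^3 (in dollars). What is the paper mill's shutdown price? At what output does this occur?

The firm shuts down when price falls below the minimum of average variable cost. AVC = VC/Q = 22 - 4Q + Q^2.
dAVC/dQ = -4 + 2Q = 0 gives Q = 2. min AVC = 22 - 4·2 + 2^2 = 18.
The firm shuts down for any P below $18.

$18 per unit, at Q = 2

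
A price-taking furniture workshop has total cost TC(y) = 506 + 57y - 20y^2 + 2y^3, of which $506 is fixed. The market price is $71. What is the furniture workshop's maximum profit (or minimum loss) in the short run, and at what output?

AVC = 57 - 20y + 2y^2 has its minimum $7 at y = 5; price $71 clears that bar, so the firm operates.
With MC = 57 - 40y + 6y^2, P = MC on the upward-sloping part at y* = 7.
TR = 71·7 = 497. TC = 506 + 105 = 611. Profit = 497 − 611 = -$114.
Shutting down would mean losing the fixed cost of $506, so operating at a loss of $114 is better by $392.

Profit = -$114 at y = 7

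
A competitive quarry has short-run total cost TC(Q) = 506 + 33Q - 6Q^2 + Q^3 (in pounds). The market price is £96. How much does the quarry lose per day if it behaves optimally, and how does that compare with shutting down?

Profit = -£114 at Q = 7

AVC = 33 - 6Q + Q^2 has its minimum £24 at Q = 3; price £96 clears that bar, so the firm operates.
With MC = 33 - 12Q + 3Q^2, P = MC on the upward-sloping part at Q* = 7.
TR = 96·7 = 672. TC = 506 + 280 = 786. Profit = 672 − 786 = -£114.
Shutting down would mean losing the fixed cost of £506, so operating at a loss of £114 is better by £392.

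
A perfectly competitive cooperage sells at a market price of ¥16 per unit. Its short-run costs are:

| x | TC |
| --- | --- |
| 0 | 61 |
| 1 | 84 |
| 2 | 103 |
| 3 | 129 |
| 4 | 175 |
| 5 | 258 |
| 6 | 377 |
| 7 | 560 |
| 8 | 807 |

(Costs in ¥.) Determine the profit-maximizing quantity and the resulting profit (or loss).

x = 0 (shut down); profit = -¥61

Tabulate TR − TC: x=0: -61; x=1: -68; x=2: -71; x=3: -81; x=4: -111; x=5: -178; x=6: -281; x=7: -448; x=8: -679.
Profit is highest at x = 0. Equivalently, the lowest AVC in the table is 42/2 ≈ ¥21 at x = 2, and P = ¥16 falls below it — price never covers variable cost, so the firm shuts down and loses only its fixed cost.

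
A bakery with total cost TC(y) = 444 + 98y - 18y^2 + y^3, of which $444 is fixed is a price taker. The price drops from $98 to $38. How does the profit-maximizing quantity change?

AVC = 98 - 18y + y^2, minimized at y = 9 where min AVC = $17. MC = 98 - 36y + 3y^2.
At P = $98 ≥ min AVC, set P = MC on the rising branch: y = 12.
At P = $38 ≥ min AVC, set P = MC: y = 10. The firm stays open but cuts output.

Output falls from 12 to 10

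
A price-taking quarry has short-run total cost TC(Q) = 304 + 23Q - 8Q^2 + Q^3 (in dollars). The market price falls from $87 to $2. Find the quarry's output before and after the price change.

MC = 23 - 16Q + 3Q^2; the shutdown threshold is min AVC = $7 (at Q = 4).
At P = $87 ≥ min AVC, set P = MC on the rising branch: Q = 8.
At P = $2 < min AVC = $7, price no longer covers variable cost at any output, so the firm shuts down: Q = 0.

Output falls from 8 to 0 (the firm shuts down)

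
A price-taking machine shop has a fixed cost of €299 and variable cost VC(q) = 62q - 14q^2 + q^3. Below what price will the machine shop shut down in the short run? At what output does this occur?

The firm shuts down when price falls below the minimum of average variable cost. AVC = VC/q = 62 - 14q + q^2.
dAVC/dq = -14 + 2q = 0 gives q = 7. min AVC = 62 - 14·7 + 7^2 = 13.
So the shutdown price is €13.

€13 per unit, at q = 7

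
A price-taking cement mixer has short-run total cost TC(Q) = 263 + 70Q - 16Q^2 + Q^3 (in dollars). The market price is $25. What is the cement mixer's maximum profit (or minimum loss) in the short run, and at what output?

Profit = -$101 at Q = 9

AVC = 70 - 16Q + Q^2 has its minimum $6 at Q = 8; price $25 clears that bar, so the firm operates.
MC = 70 - 32Q + 3Q^2. Setting P = MC and taking the root on the rising branch gives Q* = 9.
TR = 25·9 = 225. TC = 263 + 63 = 326. Profit = 225 − 326 = -$101.
Shutting down would mean losing the fixed cost of $263, so operating at a loss of $101 is better by $162.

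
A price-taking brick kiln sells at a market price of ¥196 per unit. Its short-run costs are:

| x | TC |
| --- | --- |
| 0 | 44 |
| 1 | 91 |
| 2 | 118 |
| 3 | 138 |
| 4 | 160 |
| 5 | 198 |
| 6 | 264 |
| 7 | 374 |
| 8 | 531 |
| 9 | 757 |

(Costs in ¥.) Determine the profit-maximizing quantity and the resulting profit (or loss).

x = 8; profit = ¥1037

Tabulate TR − TC: x=0: -44; x=1: 105; x=2: 274; x=3: 450; x=4: 624; x=5: 782; x=6: 912; x=7: 998; x=8: 1037; x=9: 1007.
Profit is maximized at x = 8. AVC there is 487/8 = ¥60.88 ≤ P, so producing beats shutting down (which would give -¥44).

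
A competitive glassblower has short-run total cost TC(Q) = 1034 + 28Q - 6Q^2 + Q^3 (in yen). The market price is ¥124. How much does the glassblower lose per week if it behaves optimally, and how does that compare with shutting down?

Profit = -¥394 at Q = 8

AVC = 28 - 6Q + Q^2; min AVC = ¥19 at Q = 3. Since P = ¥124 ≥ min AVC, the firm produces.
MC = 28 - 12Q + 3Q^2. Setting P = MC and taking the root on the rising branch gives Q* = 8.
TR = 124·8 = 992. TC = 1034 + 352 = 1386. Profit = 992 − 1386 = -¥394.
Shutting down would mean losing the fixed cost of ¥1034, so operating at a loss of ¥394 is better by ¥640.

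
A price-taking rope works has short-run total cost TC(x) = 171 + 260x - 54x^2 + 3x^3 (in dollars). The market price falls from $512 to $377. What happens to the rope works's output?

Output falls from 14 to 13

MC = 260 - 108x + 9x^2; the shutdown threshold is min AVC = $17 (at x = 9).
At P = $512 ≥ min AVC, set P = MC on the rising branch: x = 14.
At P = $377 ≥ min AVC, set P = MC: x = 13. The firm stays open but cuts output.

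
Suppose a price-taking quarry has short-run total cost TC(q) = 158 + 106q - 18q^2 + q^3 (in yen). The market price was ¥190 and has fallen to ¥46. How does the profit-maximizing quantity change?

Output falls from 14 to 10

AVC = 106 - 18q + q^2, minimized at q = 9 where min AVC = ¥25. MC = 106 - 36q + 3q^2.
With P = ¥190 above the shutdown price, P = MC gives q = 14.
At P = ¥46 ≥ min AVC, set P = MC: q = 10. The firm stays open but cuts output.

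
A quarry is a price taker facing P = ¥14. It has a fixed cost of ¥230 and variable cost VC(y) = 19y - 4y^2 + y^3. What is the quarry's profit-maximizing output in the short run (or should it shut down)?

Shut down

Strip out fixed cost: VC = 19y - 4y^2 + y^3. Then AVC = 19 - 4y + y^2 and MC = 19 - 8y + 3y^2.
AVC is minimized where dAVC/dy = -4 + 2y = 0, at y = 2; min AVC = 19 - 4·2 + 2^2 = ¥15.
Since P = ¥14 < min AVC = ¥15, price fails to cover variable cost at any output.
The firm minimizes its loss by shutting down and losing only its fixed cost of ¥230.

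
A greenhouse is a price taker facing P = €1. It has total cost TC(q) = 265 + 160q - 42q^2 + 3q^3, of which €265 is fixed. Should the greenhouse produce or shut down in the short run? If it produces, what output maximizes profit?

Variable cost is VC = 160q - 42q^2 + 3q^3, so AVC = VC/q = 160 - 42q + 3q^2 and MC = dTC/dq = 160 - 84q + 9q^2.
The AVC parabola has its vertex at q = 42/6 = 7, where AVC = 160 - 42·7 + 3·7^2 = €13.
Since P = €1 < min AVC = €13, price fails to cover variable cost at any output.
Best response: produce nothing and absorb the €265 fixed cost.

Shut down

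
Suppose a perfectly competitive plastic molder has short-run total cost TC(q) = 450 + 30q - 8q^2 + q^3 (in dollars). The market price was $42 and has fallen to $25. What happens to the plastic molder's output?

MC = 30 - 16q + 3q^2; the shutdown threshold is min AVC = $14 (at q = 4).
With P = $42 above the shutdown price, P = MC gives q = 6.
At P = $25 ≥ min AVC, set P = MC: q = 5. The firm stays open but cuts output.

Output falls from 6 to 5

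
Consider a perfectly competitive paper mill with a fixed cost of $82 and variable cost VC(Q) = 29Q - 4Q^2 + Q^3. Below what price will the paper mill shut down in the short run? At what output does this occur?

Short-run supply begins at min AVC. From VC = 29Q - 4Q^2 + Q^3, AVC = 29 - 4Q + Q^2.
At the minimum of AVC, MC = AVC. MC = 29 - 8Q + 3Q^2; setting MC = AVC gives 2Q^2 - 4Q = 0, so Q = 2. min AVC = 25.
The firm shuts down for any P below $25.

$25 per unit, at Q = 2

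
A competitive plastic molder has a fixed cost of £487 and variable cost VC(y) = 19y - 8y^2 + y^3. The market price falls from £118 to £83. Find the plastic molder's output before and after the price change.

AVC = 19 - 8y + y^2, minimized at y = 4 where min AVC = £3. MC = 19 - 16y + 3y^2.
At P = £118 ≥ min AVC, set P = MC on the rising branch: y = 9.
At P = £83 ≥ min AVC, set P = MC: y = 8. The firm stays open but cuts output.

Output falls from 9 to 8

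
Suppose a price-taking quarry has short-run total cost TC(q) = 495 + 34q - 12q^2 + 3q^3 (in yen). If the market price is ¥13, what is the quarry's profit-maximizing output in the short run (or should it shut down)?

Variable cost is VC = 34q - 12q^2 + 3q^3, so AVC = VC/q = 34 - 12q + 3q^2 and MC = dTC/dq = 34 - 24q + 9q^2.
The AVC parabola has its vertex at q = 12/6 = 2, where AVC = 34 - 12·2 + 3·2^2 = ¥22.
With P < min AVC (¥13 < ¥22), every unit sold adds to the loss.
The firm minimizes its loss by shutting down and losing only its fixed cost of ¥495.

Shut down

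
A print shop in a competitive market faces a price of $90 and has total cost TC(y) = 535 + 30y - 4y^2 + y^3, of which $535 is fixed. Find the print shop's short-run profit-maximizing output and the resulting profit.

AVC = 30 - 4y + y^2 has its minimum $26 at y = 2; price $90 clears that bar, so the firm operates.
With MC = 30 - 8y + 3y^2, P = MC on the upward-sloping part at y* = 6.
TR = 90·6 = 540. TC = 535 + 252 = 787. Profit = 540 − 787 = -$247.
That loss of $247 beats the $535 the firm would lose by shutting down; producing recovers $288 of fixed cost.

Profit = -$247 at y = 6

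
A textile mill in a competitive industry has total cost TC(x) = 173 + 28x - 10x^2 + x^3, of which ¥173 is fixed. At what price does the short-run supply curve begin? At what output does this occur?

The firm shuts down when price falls below the minimum of average variable cost. AVC = VC/x = 28 - 10x + x^2.
dAVC/dx = -10 + 2x = 0 gives x = 5. min AVC = 28 - 10·5 + 5^2 = 3.
For P < ¥3 the firm produces nothing.

¥3 per unit, at x = 5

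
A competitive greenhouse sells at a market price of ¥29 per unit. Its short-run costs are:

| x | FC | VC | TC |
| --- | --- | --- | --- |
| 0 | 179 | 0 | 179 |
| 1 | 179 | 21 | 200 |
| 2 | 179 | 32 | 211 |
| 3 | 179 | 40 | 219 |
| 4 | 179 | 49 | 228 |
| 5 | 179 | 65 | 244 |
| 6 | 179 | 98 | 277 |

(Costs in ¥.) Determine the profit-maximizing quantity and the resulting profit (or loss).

x = 5; profit = -¥99

Compute π = P·x − TC at each output: x=0: -179; x=1: -171; x=2: -153; x=3: -132; x=4: -112; x=5: -99; x=6: -103.
Profit is maximized at x = 5. AVC there is 65/5 = ¥13 ≤ P, so producing beats shutting down (which would give -¥179).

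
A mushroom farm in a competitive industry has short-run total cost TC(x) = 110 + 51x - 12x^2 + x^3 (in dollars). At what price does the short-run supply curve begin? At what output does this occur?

The shutdown price is the minimum of AVC. VC = 51x - 12x^2 + x^3, so AVC = 51 - 12x + x^2.
dAVC/dx = -12 + 2x = 0 gives x = 6. min AVC = 51 - 12·6 + 6^2 = 15.
For P < $15 the firm produces nothing.

$15 per unit, at x = 6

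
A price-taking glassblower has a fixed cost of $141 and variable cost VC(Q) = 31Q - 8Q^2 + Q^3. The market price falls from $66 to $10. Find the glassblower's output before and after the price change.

AVC = 31 - 8Q + Q^2, minimized at Q = 4 where min AVC = $15. MC = 31 - 16Q + 3Q^2.
At P = $66 ≥ min AVC, set P = MC on the rising branch: Q = 7.
At P = $10 < min AVC = $15, price no longer covers variable cost at any output, so the firm shuts down: Q = 0.

Output falls from 7 to 0 (the firm shuts down)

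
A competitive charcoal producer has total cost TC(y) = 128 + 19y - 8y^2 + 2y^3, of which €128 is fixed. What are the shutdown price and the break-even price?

Shutdown price = €11; break-even price = €51

AVC = 19 - 8y + 2y^2; minimized at y = 2, giving min AVC = €11. That is the shutdown price.
ATC = 128/y + 19 - 8y + 2y^2. Setting dATC/dy = −128/y^2 − 8 + 4y = 0 gives y = 4 (since 4·4^3 − 8·4^2 = 128).
min ATC = 128/4 + 19 − 8·4 + 2·4^2 = €51. That is the break-even price.
For €11 ≤ P < €51 the firm produces at a loss; below €11 it shuts down.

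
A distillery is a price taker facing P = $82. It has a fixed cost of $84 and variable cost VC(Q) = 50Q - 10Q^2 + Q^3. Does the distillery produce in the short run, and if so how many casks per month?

Produce at Q = 8

From TC, MC = TC'(Q) = 50 - 20Q + 3Q^2 and AVC = VC/Q = 50 - 10Q + Q^2.
AVC is minimized where dAVC/dQ = -10 + 2Q = 0, at Q = 5; min AVC = 50 - 10·5 + 5^2 = $25.
P = $82 exceeds min AVC = $25, so the firm stays open.
Set P = MC: 82 = 50 - 20Q + 3Q^2 → -32 - 20Q + 3Q^2 = 0. The roots are Q = -4/3 and Q = 8; the profit-maximizing output is on the rising part of MC, so Q* = 8.
Check: AVC at Q = 8 is $34 ≤ P, so revenue covers variable cost.
Profit = P·Q − TC = 82·8 − 356 = $300.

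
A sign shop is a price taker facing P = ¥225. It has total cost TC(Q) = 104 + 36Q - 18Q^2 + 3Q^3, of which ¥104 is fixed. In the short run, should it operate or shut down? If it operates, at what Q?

From TC, MC = TC'(Q) = 36 - 36Q + 9Q^2 and AVC = VC/Q = 36 - 18Q + 3Q^2.
AVC is minimized where dAVC/dQ = -18 + 6Q = 0, at Q = 3; min AVC = 36 - 18·3 + 3·3^2 = ¥9.
Because ¥225 ≥ ¥9, revenue can cover variable cost; the firm operates.
Solving P = MC: -189 - 36Q + 9Q^2 = 0 ⇒ Q = -3 or 7. On the upward-sloping branch, Q* = 7.
Check: AVC at Q = 7 is ¥57 ≤ P, so revenue covers variable cost.
Profit = P·Q − TC = 225·7 − 503 = ¥1072.

Produce at Q = 7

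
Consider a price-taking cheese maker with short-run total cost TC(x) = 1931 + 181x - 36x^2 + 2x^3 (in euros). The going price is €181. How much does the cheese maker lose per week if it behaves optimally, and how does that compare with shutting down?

AVC = 181 - 36x + 2x^2 has its minimum €19 at x = 9; price €181 clears that bar, so the firm operates.
With MC = 181 - 72x + 6x^2, P = MC on the upward-sloping part at x* = 12.
TR = 181·12 = 2172. TC = 1931 + 444 = 2375. Profit = 2172 − 2375 = -€203.
Shutting down would mean losing the fixed cost of €1931, so operating at a loss of €203 is better by €1728.

Profit = -€203 at x = 12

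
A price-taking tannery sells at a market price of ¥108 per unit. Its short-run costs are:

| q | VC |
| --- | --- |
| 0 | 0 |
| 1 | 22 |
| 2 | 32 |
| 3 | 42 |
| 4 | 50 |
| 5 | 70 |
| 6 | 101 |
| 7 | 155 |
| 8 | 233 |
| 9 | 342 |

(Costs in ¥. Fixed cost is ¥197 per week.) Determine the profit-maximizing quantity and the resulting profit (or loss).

Tabulate TR − TC: q=0: -197; q=1: -111; q=2: -13; q=3: 85; q=4: 185; q=5: 273; q=6: 350; q=7: 404; q=8: 434; q=9: 433.
Profit is maximized at q = 8. AVC there is 233/8 = ¥29.12 ≤ P, so producing beats shutting down (which would give -¥197).

q = 8; profit = ¥434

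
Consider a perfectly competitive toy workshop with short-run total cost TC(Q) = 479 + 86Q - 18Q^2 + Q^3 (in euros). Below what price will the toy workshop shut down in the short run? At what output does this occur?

€5 per unit, at Q = 9

Short-run supply begins at min AVC. From VC = 86Q - 18Q^2 + Q^3, AVC = 86 - 18Q + Q^2.
dAVC/dQ = -18 + 2Q = 0 gives Q = 9. min AVC = 86 - 18·9 + 9^2 = 5.
The firm shuts down for any P below €5.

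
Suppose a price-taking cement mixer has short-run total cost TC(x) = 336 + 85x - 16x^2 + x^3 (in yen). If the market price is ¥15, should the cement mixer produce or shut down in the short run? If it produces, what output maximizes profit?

Strip out fixed cost: VC = 85x - 16x^2 + x^3. Then AVC = 85 - 16x + x^2 and MC = 85 - 32x + 3x^2.
The AVC parabola has its vertex at x = 16/2 = 8, where AVC = 85 - 16·8 + 8^2 = ¥21.
With P < min AVC (¥15 < ¥21), every unit sold adds to the loss.
Best response: produce nothing and absorb the ¥336 fixed cost.

Shut down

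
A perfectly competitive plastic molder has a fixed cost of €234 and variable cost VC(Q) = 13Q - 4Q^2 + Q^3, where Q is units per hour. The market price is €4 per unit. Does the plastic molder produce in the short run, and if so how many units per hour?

Shut down

From TC, MC = TC'(Q) = 13 - 8Q + 3Q^2 and AVC = VC/Q = 13 - 4Q + Q^2.
The AVC parabola has its vertex at Q = 4/2 = 2, where AVC = 13 - 4·2 + 2^2 = €9.
With P < min AVC (€4 < €9), every unit sold adds to the loss.
Best response: produce nothing and absorb the €234 fixed cost.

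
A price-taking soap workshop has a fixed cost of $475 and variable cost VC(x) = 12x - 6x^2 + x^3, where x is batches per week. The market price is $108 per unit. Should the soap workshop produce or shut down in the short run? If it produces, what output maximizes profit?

Produce at x = 8

Variable cost is VC = 12x - 6x^2 + x^3, so AVC = VC/x = 12 - 6x + x^2 and MC = dTC/dx = 12 - 12x + 3x^2.
AVC is minimized where dAVC/dx = -6 + 2x = 0, at x = 3; min AVC = 12 - 6·3 + 3^2 = $3.
Since P = $108 ≥ min AVC = $3, price covers variable cost and the firm should produce.
P = MC gives -96 - 12x + 3x^2 = 0, with roots -4 and 8. Take the larger (rising MC): x* = 8.
Check: AVC at x = 8 is $28 ≤ P, so revenue covers variable cost.
Profit = P·x − TC = 108·8 − 699 = $165.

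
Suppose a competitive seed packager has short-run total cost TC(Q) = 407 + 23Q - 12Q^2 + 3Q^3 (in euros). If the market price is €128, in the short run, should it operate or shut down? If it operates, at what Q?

Variable cost is VC = 23Q - 12Q^2 + 3Q^3, so AVC = VC/Q = 23 - 12Q + 3Q^2 and MC = dTC/dQ = 23 - 24Q + 9Q^2.
The AVC parabola has its vertex at Q = 12/6 = 2, where AVC = 23 - 12·2 + 3·2^2 = €11.
P = €128 exceeds min AVC = €11, so the firm stays open.
Set P = MC: 128 = 23 - 24Q + 9Q^2 → -105 - 24Q + 9Q^2 = 0. The roots are Q = -7/3 and Q = 5; the profit-maximizing output is on the rising part of MC, so Q* = 5.
Check: AVC at Q = 5 is €38 ≤ P, so revenue covers variable cost.
Profit = P·Q − TC = 128·5 − 597 = €43.

Produce at Q = 5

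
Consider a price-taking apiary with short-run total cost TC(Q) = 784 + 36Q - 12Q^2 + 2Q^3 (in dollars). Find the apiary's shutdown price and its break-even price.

Shutdown price = $18; break-even price = $162

AVC = 36 - 12Q + 2Q^2; minimized at Q = 3, giving min AVC = $18. That is the shutdown price.
ATC = 784/Q + 36 - 12Q + 2Q^2. Setting dATC/dQ = −784/Q^2 − 12 + 4Q = 0 gives Q = 7 (since 4·7^3 − 12·7^2 = 784).
min ATC = 784/7 + 36 − 12·7 + 2·7^2 = $162. That is the break-even price.
For $18 ≤ P < $162 the firm produces at a loss; below $18 it shuts down.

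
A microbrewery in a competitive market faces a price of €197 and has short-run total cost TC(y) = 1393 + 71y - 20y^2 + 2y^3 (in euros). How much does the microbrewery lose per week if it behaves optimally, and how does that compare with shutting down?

AVC = 71 - 20y + 2y^2; min AVC = €21 at y = 5. Since P = €197 ≥ min AVC, the firm produces.
With MC = 71 - 40y + 6y^2, P = MC on the upward-sloping part at y* = 9.
TR = 197·9 = 1773. TC = 1393 + 477 = 1870. Profit = 1773 − 1870 = -€97.
That loss of €97 beats the €1393 the firm would lose by shutting down; producing recovers €1296 of fixed cost.

Profit = -€97 at y = 9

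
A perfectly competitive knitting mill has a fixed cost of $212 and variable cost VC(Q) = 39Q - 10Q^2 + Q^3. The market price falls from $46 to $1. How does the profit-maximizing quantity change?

AVC = 39 - 10Q + Q^2, minimized at Q = 5 where min AVC = $14. MC = 39 - 20Q + 3Q^2.
At P = $46 ≥ min AVC, set P = MC on the rising branch: Q = 7.
At P = $1 < min AVC = $14, price no longer covers variable cost at any output, so the firm shuts down: Q = 0.

Output falls from 7 to 0 (the firm shuts down)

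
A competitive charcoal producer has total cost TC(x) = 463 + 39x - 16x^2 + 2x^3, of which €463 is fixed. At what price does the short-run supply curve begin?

€7 per unit

Short-run supply begins at min AVC. From VC = 39x - 16x^2 + 2x^3, AVC = 39 - 16x + 2x^2.
dAVC/dx = -16 + 4x = 0 gives x = 4. min AVC = 39 - 16·4 + 2·4^2 = 7.
The firm shuts down for any P below €7.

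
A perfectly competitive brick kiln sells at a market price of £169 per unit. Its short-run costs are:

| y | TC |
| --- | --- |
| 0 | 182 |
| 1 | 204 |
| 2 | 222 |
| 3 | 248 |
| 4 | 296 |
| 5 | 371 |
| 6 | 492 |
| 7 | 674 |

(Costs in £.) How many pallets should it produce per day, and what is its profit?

Profit at each row (π = 169y − TC): y=0: -182; y=1: -35; y=2: 116; y=3: 259; y=4: 380; y=5: 474; y=6: 522; y=7: 509.
Profit is maximized at y = 6. AVC there is 310/6 = £51.67 ≤ P, so producing beats shutting down (which would give -£182).

y = 6; profit = £522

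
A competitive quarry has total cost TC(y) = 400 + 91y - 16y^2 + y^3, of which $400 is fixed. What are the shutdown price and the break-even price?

Shutdown price = $27; break-even price = $71

AVC = 91 - 16y + y^2; minimized at y = 8, giving min AVC = $27. That is the shutdown price.
ATC = 400/y + 91 - 16y + y^2. Setting dATC/dy = −400/y^2 − 16 + 2y = 0 gives y = 10 (since 2·10^3 − 16·10^2 = 400).
min ATC = 400/10 + 91 − 16·10 + 10^2 = $71. That is the break-even price.
Between these two prices the firm operates at a loss; above $71 it earns a profit.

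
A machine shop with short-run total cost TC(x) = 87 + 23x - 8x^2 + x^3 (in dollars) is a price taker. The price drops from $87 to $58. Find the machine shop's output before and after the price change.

Output falls from 8 to 7

MC = 23 - 16x + 3x^2; the shutdown threshold is min AVC = $7 (at x = 4).
At P = $87 ≥ min AVC, set P = MC on the rising branch: x = 8.
At P = $58 ≥ min AVC, set P = MC: x = 7. The firm stays open but cuts output.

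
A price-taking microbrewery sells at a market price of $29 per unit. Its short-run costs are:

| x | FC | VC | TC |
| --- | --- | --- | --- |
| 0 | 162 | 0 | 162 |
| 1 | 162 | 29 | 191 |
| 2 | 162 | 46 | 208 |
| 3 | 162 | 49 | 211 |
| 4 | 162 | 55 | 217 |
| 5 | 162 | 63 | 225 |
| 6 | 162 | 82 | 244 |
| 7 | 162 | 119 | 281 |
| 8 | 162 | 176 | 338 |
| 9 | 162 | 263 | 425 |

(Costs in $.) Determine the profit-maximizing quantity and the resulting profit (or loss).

x = 6; profit = -$70

Compute π = P·x − TC at each output: x=0: -162; x=1: -162; x=2: -150; x=3: -124; x=4: -101; x=5: -80; x=6: -70; x=7: -78; x=8: -106; x=9: -164.
Profit is maximized at x = 6. AVC there is 82/6 = $13.67 ≤ P, so producing beats shutting down (which would give -$162).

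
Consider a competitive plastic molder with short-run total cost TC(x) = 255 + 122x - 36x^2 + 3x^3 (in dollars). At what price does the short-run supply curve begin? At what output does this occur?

Short-run supply begins at min AVC. From VC = 122x - 36x^2 + 3x^3, AVC = 122 - 36x + 3x^2.
At the minimum of AVC, MC = AVC. MC = 122 - 72x + 9x^2; setting MC = AVC gives 6x^2 - 36x = 0, so x = 6. min AVC = 14.
The firm shuts down for any P below $14.

$14 per unit, at x = 6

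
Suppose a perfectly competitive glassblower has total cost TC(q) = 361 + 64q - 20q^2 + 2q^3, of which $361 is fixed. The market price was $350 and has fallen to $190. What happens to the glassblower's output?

Output falls from 11 to 9

AVC = 64 - 20q + 2q^2, minimized at q = 5 where min AVC = $14. MC = 64 - 40q + 6q^2.
At P = $350 ≥ min AVC, set P = MC on the rising branch: q = 11.
At P = $190 ≥ min AVC, set P = MC: q = 9. The firm stays open but cuts output.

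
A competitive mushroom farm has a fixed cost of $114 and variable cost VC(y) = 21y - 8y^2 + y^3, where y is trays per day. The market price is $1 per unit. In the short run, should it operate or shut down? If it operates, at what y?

Shut down

Strip out fixed cost: VC = 21y - 8y^2 + y^3. Then AVC = 21 - 8y + y^2 and MC = 21 - 16y + 3y^2.
The AVC parabola has its vertex at y = 8/2 = 4, where AVC = 21 - 8·4 + 4^2 = $5.
With P < min AVC ($1 < $5), every unit sold adds to the loss.
Shutting down limits the loss to fixed cost, $114.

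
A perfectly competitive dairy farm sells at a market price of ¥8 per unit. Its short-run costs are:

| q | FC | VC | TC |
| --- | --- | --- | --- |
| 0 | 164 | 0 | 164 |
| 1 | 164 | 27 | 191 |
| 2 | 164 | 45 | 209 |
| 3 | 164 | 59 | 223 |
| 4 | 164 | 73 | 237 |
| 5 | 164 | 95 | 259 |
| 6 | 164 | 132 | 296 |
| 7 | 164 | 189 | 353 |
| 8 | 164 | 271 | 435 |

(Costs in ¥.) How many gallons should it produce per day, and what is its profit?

Tabulate TR − TC: q=0: -164; q=1: -183; q=2: -193; q=3: -199; q=4: -205; q=5: -219; q=6: -248; q=7: -297; q=8: -371.
Profit is highest at q = 0. Equivalently, the lowest AVC in the table is 73/4 ≈ ¥18.25 at q = 4, and P = ¥8 falls below it — price never covers variable cost, so the firm shuts down and loses only its fixed cost.

q = 0 (shut down); profit = -¥164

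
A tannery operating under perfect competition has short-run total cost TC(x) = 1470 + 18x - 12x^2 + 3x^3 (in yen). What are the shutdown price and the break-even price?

Shutdown price = ¥6; break-even price = ¥291

AVC = 18 - 12x + 3x^2; minimized at x = 2, giving min AVC = ¥6. That is the shutdown price.
ATC = 1470/x + 18 - 12x + 3x^2. Setting dATC/dx = −1470/x^2 − 12 + 6x = 0 gives x = 7 (since 6·7^3 − 12·7^2 = 1470).
min ATC = 1470/7 + 18 − 12·7 + 3·7^2 = ¥291. That is the break-even price.
Between these two prices the firm operates at a loss; above ¥291 it earns a profit.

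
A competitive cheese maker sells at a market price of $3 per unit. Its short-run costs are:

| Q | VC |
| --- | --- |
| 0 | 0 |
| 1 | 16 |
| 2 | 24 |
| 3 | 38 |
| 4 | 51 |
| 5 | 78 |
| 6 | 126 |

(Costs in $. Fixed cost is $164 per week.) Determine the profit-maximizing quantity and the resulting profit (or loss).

Tabulate TR − TC: Q=0: -164; Q=1: -177; Q=2: -182; Q=3: -193; Q=4: -203; Q=5: -227; Q=6: -272.
Profit is highest at Q = 0. Equivalently, the lowest AVC in the table is 24/2 ≈ $12 at Q = 2, and P = $3 falls below it — price never covers variable cost, so the firm shuts down and loses only its fixed cost.

Q = 0 (shut down); profit = -$164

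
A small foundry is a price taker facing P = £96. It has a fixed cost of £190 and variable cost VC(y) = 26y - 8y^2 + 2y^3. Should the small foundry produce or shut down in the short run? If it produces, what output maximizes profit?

Produce at y = 5

From TC, MC = TC'(y) = 26 - 16y + 6y^2 and AVC = VC/y = 26 - 8y + 2y^2.
The AVC parabola has its vertex at y = 8/4 = 2, where AVC = 26 - 8·2 + 2·2^2 = £18.
Since P = £96 ≥ min AVC = £18, price covers variable cost and the firm should produce.
Solving P = MC: -70 - 16y + 6y^2 = 0 ⇒ y = -7/3 or 5. On the upward-sloping branch, y* = 5.
Check: AVC at y = 5 is £36 ≤ P, so revenue covers variable cost.
Profit = P·y − TC = 96·5 − 370 = £110.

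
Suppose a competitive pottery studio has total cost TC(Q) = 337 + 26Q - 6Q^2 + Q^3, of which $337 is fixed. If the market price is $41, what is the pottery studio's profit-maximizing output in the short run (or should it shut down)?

Variable cost is VC = 26Q - 6Q^2 + Q^3, so AVC = VC/Q = 26 - 6Q + Q^2 and MC = dTC/dQ = 26 - 12Q + 3Q^2.
The AVC parabola has its vertex at Q = 6/2 = 3, where AVC = 26 - 6·3 + 3^2 = $17.
P = $41 exceeds min AVC = $17, so the firm stays open.
Set P = MC: 41 = 26 - 12Q + 3Q^2 → -15 - 12Q + 3Q^2 = 0. The roots are Q = -1 and Q = 5; the profit-maximizing output is on the rising part of MC, so Q* = 5.
Check: AVC at Q = 5 is $21 ≤ P, so revenue covers variable cost.
Profit = P·Q − TC = 41·5 − 442 = -$237, a loss, but smaller than the $337 fixed cost the firm would lose by shutting down.

Produce at Q = 5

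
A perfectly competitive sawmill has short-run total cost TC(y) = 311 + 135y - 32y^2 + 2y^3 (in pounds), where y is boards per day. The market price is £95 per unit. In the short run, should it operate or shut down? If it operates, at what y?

From TC, MC = TC'(y) = 135 - 64y + 6y^2 and AVC = VC/y = 135 - 32y + 2y^2.
AVC is minimized where dAVC/dy = -32 + 4y = 0, at y = 8; min AVC = 135 - 32·8 + 2·8^2 = £7.
Since P = £95 ≥ min AVC = £7, price covers variable cost and the firm should produce.
Solving P = MC: 40 - 64y + 6y^2 = 0 ⇒ y = 2/3 or 10. On the upward-sloping branch, y* = 10.
Check: AVC at y = 10 is £15 ≤ P, so revenue covers variable cost.
Profit = P·y − TC = 95·10 − 461 = £489.

Produce at y = 10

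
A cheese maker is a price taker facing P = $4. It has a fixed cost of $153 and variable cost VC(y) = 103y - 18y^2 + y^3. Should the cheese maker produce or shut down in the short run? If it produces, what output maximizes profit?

Strip out fixed cost: VC = 103y - 18y^2 + y^3. Then AVC = 103 - 18y + y^2 and MC = 103 - 36y + 3y^2.
The AVC parabola has its vertex at y = 18/2 = 9, where AVC = 103 - 18·9 + 9^2 = $22.
With P < min AVC ($4 < $22), every unit sold adds to the loss.
Shutting down limits the loss to fixed cost, $153.

Shut down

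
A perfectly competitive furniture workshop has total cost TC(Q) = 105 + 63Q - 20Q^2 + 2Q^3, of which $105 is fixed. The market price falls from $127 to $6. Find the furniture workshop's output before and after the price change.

MC = 63 - 40Q + 6Q^2; the shutdown threshold is min AVC = $13 (at Q = 5).
At P = $127 ≥ min AVC, set P = MC on the rising branch: Q = 8.
At P = $6 < min AVC = $13, price no longer covers variable cost at any output, so the firm shuts down: Q = 0.

Output falls from 8 to 0 (the firm shuts down)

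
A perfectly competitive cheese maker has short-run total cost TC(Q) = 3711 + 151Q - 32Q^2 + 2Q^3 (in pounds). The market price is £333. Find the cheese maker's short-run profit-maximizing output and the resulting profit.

AVC = 151 - 32Q + 2Q^2; min AVC = £23 at Q = 8. Since P = £333 ≥ min AVC, the firm produces.
With MC = 151 - 64Q + 6Q^2, P = MC on the upward-sloping part at Q* = 13.
TR = 333·13 = 4329. TC = 3711 + 949 = 4660. Profit = 4329 − 4660 = -£331.
That loss of £331 beats the £3711 the firm would lose by shutting down; producing recovers £3380 of fixed cost.

Profit = -£331 at Q = 13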